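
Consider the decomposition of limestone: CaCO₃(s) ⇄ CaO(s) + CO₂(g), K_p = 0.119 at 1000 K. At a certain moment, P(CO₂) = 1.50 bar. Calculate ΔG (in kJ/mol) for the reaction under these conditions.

(CaCO₃, CaO are pure solids — omitted from Q_p.)
Q_p = P(CO₂) = 1.50
ΔG = RT ln(Q_p/K_p) = (8.314 J mol⁻¹ K⁻¹)(1000 K) × ln(1.50/0.119)
   = (8.314 kJ/mol)(2.534) = 21.1 kJ/mol
ΔG > 0, so the forward reaction is non-spontaneous (proceeds in reverse).

ΔG = 21.1 kJ/mol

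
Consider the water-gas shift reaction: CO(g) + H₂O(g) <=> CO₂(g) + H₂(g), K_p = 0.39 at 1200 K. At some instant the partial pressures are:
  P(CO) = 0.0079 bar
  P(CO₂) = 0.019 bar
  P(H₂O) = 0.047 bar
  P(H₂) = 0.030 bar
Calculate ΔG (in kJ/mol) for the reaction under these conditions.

Q_p = P(CO₂)·P(H₂) / (P(CO)·P(H₂O)) = (0.019)·(0.030) / ((0.0079)·(0.047)) = 1.54
ΔG = RT ln(Q_p/K_p) = (8.314 J mol⁻¹ K⁻¹)(1200 K) × ln(1.54/0.39)
   = (9.977 kJ/mol)(1.373) = 13.7 kJ/mol
ΔG > 0, so the forward reaction is non-spontaneous (proceeds in reverse).

ΔG = 13.7 kJ/mol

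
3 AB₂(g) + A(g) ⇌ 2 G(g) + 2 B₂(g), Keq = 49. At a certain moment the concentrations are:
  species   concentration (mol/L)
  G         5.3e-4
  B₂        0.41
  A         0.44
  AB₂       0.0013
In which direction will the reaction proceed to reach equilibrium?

at equilibrium

Q = [G]²·[B₂]² / ([AB₂]³·[A]) = (5.3e-4)²·(0.41)² / ((0.0013)³·(0.44)) = 49
Q = 49 = Keq, so the system is already at equilibrium.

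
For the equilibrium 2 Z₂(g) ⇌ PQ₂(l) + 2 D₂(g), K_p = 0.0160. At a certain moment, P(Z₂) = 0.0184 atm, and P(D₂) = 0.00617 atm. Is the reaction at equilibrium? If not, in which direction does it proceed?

(PQ₂ is a pure liquid — omitted from Q_p.)
Q_p = P(D₂)² / P(Z₂)² = (0.00617)² / (0.0184)² = 0.112
Q_p = 0.112 > K_p = 0.0160, so the reverse reaction proceeds.

toward reactants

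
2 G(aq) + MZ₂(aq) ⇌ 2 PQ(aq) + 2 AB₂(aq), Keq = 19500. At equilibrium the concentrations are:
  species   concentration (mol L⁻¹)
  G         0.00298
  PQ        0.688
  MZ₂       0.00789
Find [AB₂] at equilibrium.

At equilibrium, Keq = [PQ]²·[AB₂]² / ([G]²·[MZ₂]) = 19500.
(0.688)²·([AB₂])² / ((0.00298)²·(0.00789)) = 19500
[AB₂]² = 0.00289 ⇒ [AB₂] = 0.0537 mol L⁻¹

[AB₂] = 0.0537 mol L⁻¹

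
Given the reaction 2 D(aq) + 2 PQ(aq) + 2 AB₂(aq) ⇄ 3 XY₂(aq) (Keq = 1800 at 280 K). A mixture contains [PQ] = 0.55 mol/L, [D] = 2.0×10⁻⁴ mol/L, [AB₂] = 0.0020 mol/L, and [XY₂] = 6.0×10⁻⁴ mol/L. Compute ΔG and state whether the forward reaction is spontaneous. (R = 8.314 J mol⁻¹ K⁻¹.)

ΔG = 2.11 kJ/mol; the forward reaction is non-spontaneous

Q = [XY₂]³ / ([D]²·[PQ]²·[AB₂]²) = (6.0×10⁻⁴)³ / ((2.0×10⁻⁴)²·(0.55)²·(0.0020)²) = 4460
ΔG = RT ln(Q/Keq) = (8.314 J mol⁻¹ K⁻¹)(280 K) × ln(4460/1800)
   = (2.328 kJ/mol)(0.9074) = 2.11 kJ/mol
ΔG > 0, so the forward reaction is non-spontaneous (proceeds in reverse).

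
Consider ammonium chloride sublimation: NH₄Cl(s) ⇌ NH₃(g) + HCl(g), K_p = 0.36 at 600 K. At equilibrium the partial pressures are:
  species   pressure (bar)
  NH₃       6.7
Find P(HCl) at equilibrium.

P(HCl) = 0.054 bar

(NH₄Cl is a pure solid — omitted from K_p.)
At equilibrium, K_p = P(NH₃)·P(HCl) = 0.36.
(6.7)·(P(HCl)) = 0.36
P(HCl) = 0.0537 = 0.054 bar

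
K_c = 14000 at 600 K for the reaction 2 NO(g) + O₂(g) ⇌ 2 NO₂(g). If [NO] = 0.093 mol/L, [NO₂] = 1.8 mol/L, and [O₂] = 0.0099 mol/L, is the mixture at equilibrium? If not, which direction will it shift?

Q_c = [NO₂]² / ([NO]²·[O₂]) = (1.8)² / ((0.093)²·(0.0099)) = 38000
Q_c = 38000 > K_c = 14000: net reverse reaction.

no; Q > K, reaction proceeds in reverse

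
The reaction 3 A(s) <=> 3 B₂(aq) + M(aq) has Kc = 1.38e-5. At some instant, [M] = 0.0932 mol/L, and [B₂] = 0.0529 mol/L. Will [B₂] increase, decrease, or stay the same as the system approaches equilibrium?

(A is a pure solid — omitted from Qc.)
Qc = [B₂]³·[M] = (0.0529)³·(0.0932) = 1.38e-5
Qc = 1.38e-5 = Kc; the system is at equilibrium.

stay the same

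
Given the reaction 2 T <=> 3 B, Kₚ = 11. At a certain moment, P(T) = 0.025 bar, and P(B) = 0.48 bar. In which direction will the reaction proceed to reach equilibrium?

Qₚ = P(B)³ / P(T)² = (0.48)³ / (0.025)² = 180
Qₚ = 180 > Kₚ = 11, so the reverse reaction proceeds.

to the left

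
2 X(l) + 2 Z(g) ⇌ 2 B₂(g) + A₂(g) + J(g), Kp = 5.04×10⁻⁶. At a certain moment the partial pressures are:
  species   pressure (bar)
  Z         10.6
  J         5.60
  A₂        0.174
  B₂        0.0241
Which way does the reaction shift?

(X is a pure liquid — omitted from Qp.)
Qp = P(B₂)²·P(A₂)·P(J) / P(Z)² = (0.0241)²·(0.174)·(5.60) / (10.6)² = 5.04×10⁻⁶
Qp = 5.04×10⁻⁶ = Kp, so the system is already at equilibrium.

no net change (already at equilibrium)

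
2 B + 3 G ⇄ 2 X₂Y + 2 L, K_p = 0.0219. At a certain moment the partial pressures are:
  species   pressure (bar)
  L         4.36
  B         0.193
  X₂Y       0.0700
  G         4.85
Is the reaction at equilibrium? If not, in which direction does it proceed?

at equilibrium

Q_p = P(X₂Y)²·P(L)² / (P(B)²·P(G)³) = (0.0700)²·(4.36)² / ((0.193)²·(4.85)³) = 0.0219
Q_p = 0.0219 = K_p, so the system is already at equilibrium.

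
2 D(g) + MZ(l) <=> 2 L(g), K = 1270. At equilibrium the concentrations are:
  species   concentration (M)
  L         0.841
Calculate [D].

[D] = 0.0236 M

(MZ is a pure liquid — omitted from K.)
At equilibrium, K = [L]² / [D]² = 1270.
(0.841)² / ([D])² = 1270
[D]² = 5.57e-4 ⇒ [D] = 0.0236 M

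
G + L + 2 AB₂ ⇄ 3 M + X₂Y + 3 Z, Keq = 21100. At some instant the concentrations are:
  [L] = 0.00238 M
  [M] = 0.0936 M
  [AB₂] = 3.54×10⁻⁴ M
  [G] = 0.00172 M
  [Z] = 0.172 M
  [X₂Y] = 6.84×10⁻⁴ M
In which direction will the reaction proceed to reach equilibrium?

forward (toward products)

Q = [M]³·[X₂Y]·[Z]³ / ([G]·[L]·[AB₂]²) = (0.0936)³·(6.84×10⁻⁴)·(0.172)³ / ((0.00172)·(0.00238)·(3.54×10⁻⁴)²) = 5560
Q = 5560 < Keq = 21100, so the forward reaction proceeds.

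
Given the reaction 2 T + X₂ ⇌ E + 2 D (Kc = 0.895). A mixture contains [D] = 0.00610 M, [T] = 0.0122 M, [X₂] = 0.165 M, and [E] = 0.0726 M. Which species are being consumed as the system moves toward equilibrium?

Qc = [E]·[D]² / ([T]²·[X₂]) = (0.0726)·(0.00610)² / ((0.0122)²·(0.165)) = 0.110
Qc = 0.110 < Kc = 0.895: net forward reaction.

T, X₂ (reactants)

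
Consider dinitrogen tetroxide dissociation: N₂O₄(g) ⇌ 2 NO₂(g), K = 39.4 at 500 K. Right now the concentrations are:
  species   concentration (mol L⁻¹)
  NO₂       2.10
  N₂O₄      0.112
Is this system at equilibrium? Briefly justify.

yes, at equilibrium

Q = [NO₂]² / [N₂O₄] = (2.10)² / (0.112) = 39.4
Q = 39.4 = K; the system is at equilibrium.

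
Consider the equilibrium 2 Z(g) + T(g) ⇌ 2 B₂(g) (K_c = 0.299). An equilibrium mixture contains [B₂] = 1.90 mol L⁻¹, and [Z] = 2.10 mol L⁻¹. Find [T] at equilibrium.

At equilibrium, K_c = [B₂]² / ([Z]²·[T]) = 0.299.
(1.90)² / ((2.10)²·([T])) = 0.299
[T] = 2.74 mol L⁻¹

[T] = 2.74 mol L⁻¹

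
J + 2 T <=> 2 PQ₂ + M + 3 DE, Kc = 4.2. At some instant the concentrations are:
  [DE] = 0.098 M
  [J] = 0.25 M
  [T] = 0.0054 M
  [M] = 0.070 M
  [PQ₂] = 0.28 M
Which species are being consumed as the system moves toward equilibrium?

Qc = [PQ₂]²·[M]·[DE]³ / ([J]·[T]²) = (0.28)²·(0.070)·(0.098)³ / ((0.25)·(0.0054)²) = 0.71
Qc = 0.71 < Kc = 4.2: net forward reaction.

J, T (reactants)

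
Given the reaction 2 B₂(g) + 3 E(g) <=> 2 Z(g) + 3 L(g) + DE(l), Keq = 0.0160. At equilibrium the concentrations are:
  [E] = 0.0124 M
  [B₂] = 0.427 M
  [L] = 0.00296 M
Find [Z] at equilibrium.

(DE is a pure liquid — omitted from Keq.)
At equilibrium, Keq = [Z]²·[L]³ / ([B₂]²·[E]³) = 0.0160.
([Z])²·(0.00296)³ / ((0.427)²·(0.0124)³) = 0.0160
[Z]² = 0.214 ⇒ [Z] = 0.463 M

[Z] = 0.463 M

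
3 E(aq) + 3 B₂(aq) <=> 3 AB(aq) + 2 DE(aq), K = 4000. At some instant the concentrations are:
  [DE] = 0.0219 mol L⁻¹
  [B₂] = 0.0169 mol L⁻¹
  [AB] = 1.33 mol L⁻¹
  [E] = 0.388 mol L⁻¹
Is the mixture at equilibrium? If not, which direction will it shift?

Q = [AB]³·[DE]² / ([E]³·[B₂]³) = (1.33)³·(0.0219)² / ((0.388)³·(0.0169)³) = 4000
Q = 4000 = K; the system is at equilibrium.

yes, at equilibrium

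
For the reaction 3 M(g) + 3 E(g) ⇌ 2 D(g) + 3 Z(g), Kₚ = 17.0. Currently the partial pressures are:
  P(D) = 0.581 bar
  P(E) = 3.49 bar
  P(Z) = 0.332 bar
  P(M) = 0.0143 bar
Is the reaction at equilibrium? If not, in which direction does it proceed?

in the reverse direction

Qₚ = P(D)²·P(Z)³ / (P(M)³·P(E)³) = (0.581)²·(0.332)³ / ((0.0143)³·(3.49)³) = 99.4
Qₚ = 99.4 > Kₚ = 17.0, so the reverse reaction proceeds.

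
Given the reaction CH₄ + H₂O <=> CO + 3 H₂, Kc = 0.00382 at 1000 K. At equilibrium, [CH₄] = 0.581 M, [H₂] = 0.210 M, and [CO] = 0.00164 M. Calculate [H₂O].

[H₂O] = 0.00684 M

At equilibrium, Kc = [CO]·[H₂]³ / ([CH₄]·[H₂O]) = 0.00382.
(0.00164)·(0.210)³ / ((0.581)·([H₂O])) = 0.00382
[H₂O] = 0.00684 M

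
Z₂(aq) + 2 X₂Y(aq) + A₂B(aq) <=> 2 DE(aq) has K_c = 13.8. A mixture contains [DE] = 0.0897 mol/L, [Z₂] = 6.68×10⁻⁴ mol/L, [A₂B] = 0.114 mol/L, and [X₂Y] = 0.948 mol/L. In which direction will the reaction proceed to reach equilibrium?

Q_c = [DE]² / ([Z₂]·[X₂Y]²·[A₂B]) = (0.0897)² / ((6.68×10⁻⁴)·(0.948)²·(0.114)) = 118
Q_c = 118 > K_c = 13.8, so the reverse reaction proceeds.

toward reactants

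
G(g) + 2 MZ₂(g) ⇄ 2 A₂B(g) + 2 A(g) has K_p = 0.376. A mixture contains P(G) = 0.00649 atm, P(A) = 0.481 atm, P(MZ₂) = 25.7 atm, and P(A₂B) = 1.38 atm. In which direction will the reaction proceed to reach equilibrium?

in the forward direction

Q_p = P(A₂B)²·P(A)² / (P(G)·P(MZ₂)²) = (1.38)²·(0.481)² / ((0.00649)·(25.7)²) = 0.103
Q_p = 0.103 < K_p = 0.376, so the forward reaction proceeds.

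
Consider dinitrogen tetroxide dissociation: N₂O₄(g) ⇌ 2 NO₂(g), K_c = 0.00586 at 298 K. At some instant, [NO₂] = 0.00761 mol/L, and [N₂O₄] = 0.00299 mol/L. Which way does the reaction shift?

Q_c = [NO₂]² / [N₂O₄] = (0.00761)² / (0.00299) = 0.0194
Q_c = 0.0194 > K_c = 0.00586, so the reverse reaction proceeds.

reverse (toward reactants)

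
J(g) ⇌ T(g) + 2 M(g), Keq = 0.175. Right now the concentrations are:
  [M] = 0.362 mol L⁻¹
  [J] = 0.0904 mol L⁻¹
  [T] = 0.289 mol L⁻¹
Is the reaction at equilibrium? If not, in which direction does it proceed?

Q = [T]·[M]² / [J] = (0.289)·(0.362)² / (0.0904) = 0.419
Q = 0.419 > Keq = 0.175, so the reverse reaction proceeds.

toward reactants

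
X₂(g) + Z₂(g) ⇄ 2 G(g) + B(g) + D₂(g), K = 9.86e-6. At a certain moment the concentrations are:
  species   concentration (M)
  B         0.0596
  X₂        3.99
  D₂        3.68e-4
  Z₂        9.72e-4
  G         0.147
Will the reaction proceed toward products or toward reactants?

Q = [G]²·[B]·[D₂] / ([X₂]·[Z₂]) = (0.147)²·(0.0596)·(3.68e-4) / ((3.99)·(9.72e-4)) = 1.22e-4
Q = 1.22e-4 > K = 9.86e-6, so the reverse reaction proceeds.

to the left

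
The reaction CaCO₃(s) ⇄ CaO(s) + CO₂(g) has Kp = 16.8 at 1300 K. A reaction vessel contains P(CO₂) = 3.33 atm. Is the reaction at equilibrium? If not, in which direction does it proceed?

(CaCO₃, CaO are pure solids — omitted from Qp.)
Qp = P(CO₂) = 3.33
Qp = 3.33 < Kp = 16.8, so the forward reaction proceeds.

in the forward direction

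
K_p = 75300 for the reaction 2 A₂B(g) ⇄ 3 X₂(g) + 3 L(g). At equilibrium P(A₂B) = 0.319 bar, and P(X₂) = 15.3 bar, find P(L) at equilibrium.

P(L) = 1.29 bar

At equilibrium, K_p = P(X₂)³·P(L)³ / P(A₂B)² = 75300.
(15.3)³·(P(L))³ / (0.319)² = 75300
P(L)³ = 2.14 ⇒ P(L) = 1.29 bar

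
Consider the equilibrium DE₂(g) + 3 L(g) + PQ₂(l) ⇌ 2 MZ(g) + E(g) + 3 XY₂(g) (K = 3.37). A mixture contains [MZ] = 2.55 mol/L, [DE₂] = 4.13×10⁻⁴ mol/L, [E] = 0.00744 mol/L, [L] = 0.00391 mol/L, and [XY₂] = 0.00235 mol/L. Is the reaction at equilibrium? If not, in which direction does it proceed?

reverse (toward reactants)

(PQ₂ is a pure liquid — omitted from Q.)
Q = [MZ]²·[E]·[XY₂]³ / ([DE₂]·[L]³) = (2.55)²·(0.00744)·(0.00235)³ / ((4.13×10⁻⁴)·(0.00391)³) = 25.4
Q = 25.4 > K = 3.37, so the reverse reaction proceeds.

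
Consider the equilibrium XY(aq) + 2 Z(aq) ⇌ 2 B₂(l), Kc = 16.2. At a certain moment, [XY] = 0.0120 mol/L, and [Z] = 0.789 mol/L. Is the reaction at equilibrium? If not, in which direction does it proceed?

to the left

(B₂ is a pure liquid — omitted from Qc.)
Qc = 1 / ([XY]·[Z]²) = 1 / ((0.0120)·(0.789)²) = 134
Qc = 134 > Kc = 16.2, so the reverse reaction proceeds.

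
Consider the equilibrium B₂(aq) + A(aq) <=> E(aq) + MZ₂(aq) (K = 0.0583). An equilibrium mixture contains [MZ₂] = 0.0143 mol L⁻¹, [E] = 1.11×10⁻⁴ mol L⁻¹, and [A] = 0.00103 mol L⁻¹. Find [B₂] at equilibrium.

[B₂] = 0.0264 mol L⁻¹

At equilibrium, K = [E]·[MZ₂] / ([B₂]·[A]) = 0.0583.
(1.11×10⁻⁴)·(0.0143) / (([B₂])·(0.00103)) = 0.0583
[B₂] = 0.0264 mol L⁻¹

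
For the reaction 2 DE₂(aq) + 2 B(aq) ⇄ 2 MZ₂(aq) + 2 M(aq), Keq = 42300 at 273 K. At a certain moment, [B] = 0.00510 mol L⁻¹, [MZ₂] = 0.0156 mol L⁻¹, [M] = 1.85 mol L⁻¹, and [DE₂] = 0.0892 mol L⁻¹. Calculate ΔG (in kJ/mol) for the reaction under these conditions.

Q = [MZ₂]²·[M]² / ([DE₂]²·[B]²) = (0.0156)²·(1.85)² / ((0.0892)²·(0.00510)²) = 4020
ΔG = RT ln(Q/Keq) = (8.314 J mol⁻¹ K⁻¹)(273 K) × ln(4020/42300)
   = (2.270 kJ/mol)(-2.354) = -5.34 kJ/mol
ΔG < 0, so the forward reaction is spontaneous (proceeds forward).

ΔG = -5.34 kJ/mol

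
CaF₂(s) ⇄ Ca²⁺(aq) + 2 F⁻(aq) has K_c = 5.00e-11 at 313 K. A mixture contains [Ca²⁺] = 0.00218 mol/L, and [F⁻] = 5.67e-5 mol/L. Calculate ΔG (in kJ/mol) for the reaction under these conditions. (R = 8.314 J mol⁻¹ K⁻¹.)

(CaF₂ is a pure solid — omitted from Q_c.)
Q_c = [Ca²⁺]·[F⁻]² = (0.00218)·(5.67e-5)² = 7.01e-12
ΔG = RT ln(Q_c/K_c) = (8.314 J mol⁻¹ K⁻¹)(313 K) × ln(7.01e-12/5.00e-11)
   = (2.602 kJ/mol)(-1.965) = -5.11 kJ/mol
ΔG < 0, so the forward reaction is spontaneous (proceeds forward).

ΔG = -5.11 kJ/mol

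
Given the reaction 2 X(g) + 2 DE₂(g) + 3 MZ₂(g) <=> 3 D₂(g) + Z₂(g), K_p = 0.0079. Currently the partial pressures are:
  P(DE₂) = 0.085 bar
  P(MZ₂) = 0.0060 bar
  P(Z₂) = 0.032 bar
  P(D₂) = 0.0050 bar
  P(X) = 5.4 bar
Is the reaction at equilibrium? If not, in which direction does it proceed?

Q_p = P(D₂)³·P(Z₂) / (P(X)²·P(DE₂)²·P(MZ₂)³) = (0.0050)³·(0.032) / ((5.4)²·(0.085)²·(0.0060)³) = 0.088
Q_p = 0.088 > K_p = 0.0079, so the reverse reaction proceeds.

reverse (toward reactants)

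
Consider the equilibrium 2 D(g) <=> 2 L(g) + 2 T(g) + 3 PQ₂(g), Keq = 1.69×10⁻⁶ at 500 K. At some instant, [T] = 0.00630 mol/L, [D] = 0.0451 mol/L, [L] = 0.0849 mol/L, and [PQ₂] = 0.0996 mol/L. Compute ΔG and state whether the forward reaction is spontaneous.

ΔG = -10.4 kJ/mol; the forward reaction is spontaneous

Q = [L]²·[T]²·[PQ₂]³ / [D]² = (0.0849)²·(0.00630)²·(0.0996)³ / (0.0451)² = 1.39×10⁻⁷
ΔG = RT ln(Q/Keq) = (8.314 J mol⁻¹ K⁻¹)(500 K) × ln(1.39×10⁻⁷/1.69×10⁻⁶)
   = (4.157 kJ/mol)(-2.498) = -10.4 kJ/mol
ΔG < 0, so the forward reaction is spontaneous (proceeds forward).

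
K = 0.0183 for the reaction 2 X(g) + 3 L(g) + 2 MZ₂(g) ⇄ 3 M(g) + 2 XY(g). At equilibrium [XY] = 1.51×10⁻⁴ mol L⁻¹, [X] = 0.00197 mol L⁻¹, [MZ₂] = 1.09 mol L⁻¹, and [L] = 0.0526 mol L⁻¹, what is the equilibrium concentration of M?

At equilibrium, K = [M]³·[XY]² / ([X]²·[L]³·[MZ₂]²) = 0.0183.
([M])³·(1.51×10⁻⁴)² / ((0.00197)²·(0.0526)³·(1.09)²) = 0.0183
[M]³ = 5.39×10⁻⁴ ⇒ [M] = 0.0814 mol L⁻¹

[M] = 0.0814 mol L⁻¹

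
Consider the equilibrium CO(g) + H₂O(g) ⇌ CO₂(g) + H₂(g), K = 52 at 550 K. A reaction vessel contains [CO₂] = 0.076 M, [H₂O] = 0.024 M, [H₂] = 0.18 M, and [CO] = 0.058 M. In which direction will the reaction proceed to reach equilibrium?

Q = [CO₂]·[H₂] / ([CO]·[H₂O]) = (0.076)·(0.18) / ((0.058)·(0.024)) = 9.8
Q = 9.8 < K = 52, so the forward reaction proceeds.

forward (toward products)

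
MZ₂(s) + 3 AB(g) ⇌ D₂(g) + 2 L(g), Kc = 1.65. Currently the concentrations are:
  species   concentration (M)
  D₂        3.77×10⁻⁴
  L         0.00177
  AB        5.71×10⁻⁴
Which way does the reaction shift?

to the left

(MZ₂ is a pure solid — omitted from Qc.)
Qc = [D₂]·[L]² / [AB]³ = (3.77×10⁻⁴)·(0.00177)² / (5.71×10⁻⁴)³ = 6.34
Qc = 6.34 > Kc = 1.65, so the reverse reaction proceeds.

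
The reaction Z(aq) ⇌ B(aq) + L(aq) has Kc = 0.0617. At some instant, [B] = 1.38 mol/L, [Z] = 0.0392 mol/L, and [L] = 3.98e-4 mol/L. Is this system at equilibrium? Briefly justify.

no; Q < K, reaction proceeds forward

Qc = [B]·[L] / [Z] = (1.38)·(3.98e-4) / (0.0392) = 0.0140
Qc = 0.0140 < Kc = 0.0617: net forward reaction.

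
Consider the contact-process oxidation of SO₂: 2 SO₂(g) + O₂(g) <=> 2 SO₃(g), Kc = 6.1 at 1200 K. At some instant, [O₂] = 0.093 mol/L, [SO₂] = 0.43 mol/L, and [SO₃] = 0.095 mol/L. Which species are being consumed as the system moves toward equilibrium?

Qc = [SO₃]² / ([SO₂]²·[O₂]) = (0.095)² / ((0.43)²·(0.093)) = 0.52
Qc = 0.52 < Kc = 6.1: net forward reaction.

SO₂, O₂ (reactants)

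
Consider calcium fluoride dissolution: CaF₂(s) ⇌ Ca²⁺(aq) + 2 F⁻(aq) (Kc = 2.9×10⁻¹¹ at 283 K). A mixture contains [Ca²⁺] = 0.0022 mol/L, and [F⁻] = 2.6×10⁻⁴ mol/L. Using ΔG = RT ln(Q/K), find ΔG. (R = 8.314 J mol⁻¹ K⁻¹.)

ΔG = 3.85 kJ/mol

(CaF₂ is a pure solid — omitted from Qc.)
Qc = [Ca²⁺]·[F⁻]² = (0.0022)·(2.6×10⁻⁴)² = 1.49×10⁻¹⁰
ΔG = RT ln(Qc/Kc) = (8.314 J mol⁻¹ K⁻¹)(283 K) × ln(1.49×10⁻¹⁰/2.9×10⁻¹¹)
   = (2.353 kJ/mol)(1.637) = 3.85 kJ/mol
ΔG > 0, so the forward reaction is non-spontaneous (proceeds in reverse).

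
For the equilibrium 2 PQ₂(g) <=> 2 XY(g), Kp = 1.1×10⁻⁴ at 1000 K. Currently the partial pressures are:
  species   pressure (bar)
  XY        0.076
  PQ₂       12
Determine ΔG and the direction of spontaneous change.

ΔG = -8.39 kJ/mol; the forward reaction is spontaneous

Qp = P(XY)² / P(PQ₂)² = (0.076)² / (12)² = 4.01×10⁻⁵
ΔG = RT ln(Qp/Kp) = (8.314 J mol⁻¹ K⁻¹)(1000 K) × ln(4.01×10⁻⁵/1.1×10⁻⁴)
   = (8.314 kJ/mol)(-1.009) = -8.39 kJ/mol
ΔG < 0, so the forward reaction is spontaneous (proceeds forward).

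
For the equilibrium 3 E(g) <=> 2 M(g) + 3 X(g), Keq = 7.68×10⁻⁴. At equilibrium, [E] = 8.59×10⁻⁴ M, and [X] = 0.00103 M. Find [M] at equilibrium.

At equilibrium, Keq = [M]²·[X]³ / [E]³ = 7.68×10⁻⁴.
([M])²·(0.00103)³ / (8.59×10⁻⁴)³ = 7.68×10⁻⁴
[M]² = 4.45×10⁻⁴ ⇒ [M] = 0.0211 M

[M] = 0.0211 M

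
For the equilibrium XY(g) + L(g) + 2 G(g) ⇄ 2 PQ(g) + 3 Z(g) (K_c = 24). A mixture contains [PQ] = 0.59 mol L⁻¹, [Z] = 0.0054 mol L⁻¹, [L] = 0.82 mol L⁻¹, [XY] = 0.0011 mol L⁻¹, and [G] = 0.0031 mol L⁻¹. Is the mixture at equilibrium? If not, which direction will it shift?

Q_c = [PQ]²·[Z]³ / ([XY]·[L]·[G]²) = (0.59)²·(0.0054)³ / ((0.0011)·(0.82)·(0.0031)²) = 6.3
Q_c = 6.3 < K_c = 24: net forward reaction.

no; Q < K, reaction proceeds forward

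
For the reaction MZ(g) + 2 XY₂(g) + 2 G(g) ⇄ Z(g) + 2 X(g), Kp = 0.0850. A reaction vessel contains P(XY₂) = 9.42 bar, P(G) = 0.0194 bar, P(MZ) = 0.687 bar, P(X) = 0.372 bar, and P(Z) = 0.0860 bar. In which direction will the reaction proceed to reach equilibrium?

to the left

Qp = P(Z)·P(X)² / (P(MZ)·P(XY₂)²·P(G)²) = (0.0860)·(0.372)² / ((0.687)·(9.42)²·(0.0194)²) = 0.519
Qp = 0.519 > Kp = 0.0850, so the reverse reaction proceeds.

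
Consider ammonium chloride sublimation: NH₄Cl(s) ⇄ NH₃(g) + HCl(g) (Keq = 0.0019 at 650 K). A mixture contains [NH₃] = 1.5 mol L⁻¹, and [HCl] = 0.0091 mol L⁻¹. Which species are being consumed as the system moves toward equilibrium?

NH₃, HCl (products)

(NH₄Cl is a pure solid — omitted from Q.)
Q = [NH₃]·[HCl] = (1.5)·(0.0091) = 0.014
Q = 0.014 > Keq = 0.0019: net reverse reaction.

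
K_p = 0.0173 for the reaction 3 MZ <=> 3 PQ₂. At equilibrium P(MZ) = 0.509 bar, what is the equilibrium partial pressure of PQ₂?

P(PQ₂) = 0.132 bar

At equilibrium, K_p = P(PQ₂)³ / P(MZ)³ = 0.0173.
(P(PQ₂))³ / (0.509)³ = 0.0173
P(PQ₂)³ = 0.00228 ⇒ P(PQ₂) = 0.132 bar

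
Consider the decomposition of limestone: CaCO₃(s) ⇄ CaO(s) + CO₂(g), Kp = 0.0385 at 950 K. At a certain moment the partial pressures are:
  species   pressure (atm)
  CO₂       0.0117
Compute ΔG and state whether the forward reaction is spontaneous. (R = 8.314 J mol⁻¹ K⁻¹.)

(CaCO₃, CaO are pure solids — omitted from Qp.)
Qp = P(CO₂) = 0.0117
ΔG = RT ln(Qp/Kp) = (8.314 J mol⁻¹ K⁻¹)(950 K) × ln(0.0117/0.0385)
   = (7.898 kJ/mol)(-1.191) = -9.41 kJ/mol
ΔG < 0, so the forward reaction is spontaneous (proceeds forward).

ΔG = -9.41 kJ/mol; the forward reaction is spontaneous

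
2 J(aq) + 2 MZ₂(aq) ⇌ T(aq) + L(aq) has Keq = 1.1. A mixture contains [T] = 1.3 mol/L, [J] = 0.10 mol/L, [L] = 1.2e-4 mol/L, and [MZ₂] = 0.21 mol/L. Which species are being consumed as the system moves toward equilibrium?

J, MZ₂ (reactants)

Q = [T]·[L] / ([J]²·[MZ₂]²) = (1.3)·(1.2e-4) / ((0.10)²·(0.21)²) = 0.35
Q = 0.35 < Keq = 1.1: net forward reaction.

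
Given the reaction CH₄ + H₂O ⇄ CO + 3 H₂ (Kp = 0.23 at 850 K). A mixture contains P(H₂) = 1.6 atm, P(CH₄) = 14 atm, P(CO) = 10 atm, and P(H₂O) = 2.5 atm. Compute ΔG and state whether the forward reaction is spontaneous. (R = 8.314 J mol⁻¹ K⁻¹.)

Qp = P(CO)·P(H₂)³ / (P(CH₄)·P(H₂O)) = (10)·(1.6)³ / ((14)·(2.5)) = 1.17
ΔG = RT ln(Qp/Kp) = (8.314 J mol⁻¹ K⁻¹)(850 K) × ln(1.17/0.23)
   = (7.067 kJ/mol)(1.627) = 11.5 kJ/mol
ΔG > 0, so the forward reaction is non-spontaneous (proceeds in reverse).

ΔG = 11.5 kJ/mol; the forward reaction is non-spontaneous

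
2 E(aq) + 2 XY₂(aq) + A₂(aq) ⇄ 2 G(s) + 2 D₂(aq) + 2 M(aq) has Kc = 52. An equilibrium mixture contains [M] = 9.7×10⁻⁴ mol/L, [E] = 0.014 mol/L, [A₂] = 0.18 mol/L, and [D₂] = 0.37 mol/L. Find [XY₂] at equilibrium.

[XY₂] = 0.0084 mol/L

(G is a pure solid — omitted from Kc.)
At equilibrium, Kc = [D₂]²·[M]² / ([E]²·[XY₂]²·[A₂]) = 52.
(0.37)²·(9.7×10⁻⁴)² / ((0.014)²·([XY₂])²·(0.18)) = 52
[XY₂]² = 7.02×10⁻⁵ ⇒ [XY₂] = 0.0084 mol/L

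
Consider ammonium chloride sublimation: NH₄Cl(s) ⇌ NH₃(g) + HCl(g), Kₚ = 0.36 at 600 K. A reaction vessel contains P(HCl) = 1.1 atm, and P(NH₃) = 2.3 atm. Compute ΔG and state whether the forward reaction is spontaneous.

ΔG = 9.73 kJ/mol; the forward reaction is non-spontaneous

(NH₄Cl is a pure solid — omitted from Qₚ.)
Qₚ = P(NH₃)·P(HCl) = (2.3)·(1.1) = 2.53
ΔG = RT ln(Qₚ/Kₚ) = (8.314 J mol⁻¹ K⁻¹)(600 K) × ln(2.53/0.36)
   = (4.988 kJ/mol)(1.950) = 9.73 kJ/mol
ΔG > 0, so the forward reaction is non-spontaneous (proceeds in reverse).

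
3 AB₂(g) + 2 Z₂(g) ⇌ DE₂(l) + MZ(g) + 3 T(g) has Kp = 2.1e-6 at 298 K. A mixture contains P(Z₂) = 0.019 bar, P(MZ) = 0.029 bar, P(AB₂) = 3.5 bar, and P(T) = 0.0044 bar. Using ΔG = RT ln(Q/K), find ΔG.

ΔG = -6.38 kJ/mol

(DE₂ is a pure liquid — omitted from Qp.)
Qp = P(MZ)·P(T)³ / (P(AB₂)³·P(Z₂)²) = (0.029)·(0.0044)³ / ((3.5)³·(0.019)²) = 1.60e-7
ΔG = RT ln(Qp/Kp) = (8.314 J mol⁻¹ K⁻¹)(298 K) × ln(1.60e-7/2.1e-6)
   = (2.478 kJ/mol)(-2.575) = -6.38 kJ/mol
ΔG < 0, so the forward reaction is spontaneous (proceeds forward).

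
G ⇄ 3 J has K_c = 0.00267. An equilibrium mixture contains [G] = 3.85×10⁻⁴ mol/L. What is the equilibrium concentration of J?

[J] = 0.0101 mol/L

At equilibrium, K_c = [J]³ / [G] = 0.00267.
([J])³ / (3.85×10⁻⁴) = 0.00267
[J]³ = 1.03×10⁻⁶ ⇒ [J] = 0.0101 mol/L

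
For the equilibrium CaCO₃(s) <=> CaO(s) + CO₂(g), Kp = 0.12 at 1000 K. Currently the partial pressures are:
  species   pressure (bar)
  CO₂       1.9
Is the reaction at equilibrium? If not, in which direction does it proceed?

(CaCO₃, CaO are pure solids — omitted from Qp.)
Qp = P(CO₂) = 1.9
Qp = 1.9 > Kp = 0.12, so the reverse reaction proceeds.

in the reverse direction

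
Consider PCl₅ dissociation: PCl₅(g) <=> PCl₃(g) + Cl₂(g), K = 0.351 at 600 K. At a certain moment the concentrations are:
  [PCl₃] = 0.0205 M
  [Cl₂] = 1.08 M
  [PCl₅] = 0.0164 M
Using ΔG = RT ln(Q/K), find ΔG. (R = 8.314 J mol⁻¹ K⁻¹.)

Q = [PCl₃]·[Cl₂] / [PCl₅] = (0.0205)·(1.08) / (0.0164) = 1.35
ΔG = RT ln(Q/K) = (8.314 J mol⁻¹ K⁻¹)(600 K) × ln(1.35/0.351)
   = (4.988 kJ/mol)(1.347) = 6.72 kJ/mol
ΔG > 0, so the forward reaction is non-spontaneous (proceeds in reverse).

ΔG = 6.72 kJ/mol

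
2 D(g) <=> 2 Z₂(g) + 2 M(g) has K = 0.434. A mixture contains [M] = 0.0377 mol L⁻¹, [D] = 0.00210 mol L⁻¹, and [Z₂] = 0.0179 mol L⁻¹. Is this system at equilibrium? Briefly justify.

no; Q < K, reaction proceeds forward

Q = [Z₂]²·[M]² / [D]² = (0.0179)²·(0.0377)² / (0.00210)² = 0.103
Q = 0.103 < K = 0.434: net forward reaction.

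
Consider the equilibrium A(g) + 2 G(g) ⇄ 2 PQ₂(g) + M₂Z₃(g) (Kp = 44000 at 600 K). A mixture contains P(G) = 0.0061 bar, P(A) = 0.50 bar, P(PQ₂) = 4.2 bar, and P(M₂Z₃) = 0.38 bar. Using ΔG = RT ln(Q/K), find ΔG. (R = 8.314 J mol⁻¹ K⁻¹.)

ΔG = 10.5 kJ/mol

Qp = P(PQ₂)²·P(M₂Z₃) / (P(A)·P(G)²) = (4.2)²·(0.38) / ((0.50)·(0.0061)²) = 3.60×10⁵
ΔG = RT ln(Qp/Kp) = (8.314 J mol⁻¹ K⁻¹)(600 K) × ln(3.60×10⁵/44000)
   = (4.988 kJ/mol)(2.102) = 10.5 kJ/mol
ΔG > 0, so the forward reaction is non-spontaneous (proceeds in reverse).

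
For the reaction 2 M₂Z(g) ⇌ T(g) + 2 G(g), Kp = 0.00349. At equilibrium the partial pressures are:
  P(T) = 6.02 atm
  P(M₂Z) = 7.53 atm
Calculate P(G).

P(G) = 0.181 atm

At equilibrium, Kp = P(T)·P(G)² / P(M₂Z)² = 0.00349.
(6.02)·(P(G))² / (7.53)² = 0.00349
P(G)² = 0.0329 ⇒ P(G) = 0.181 atm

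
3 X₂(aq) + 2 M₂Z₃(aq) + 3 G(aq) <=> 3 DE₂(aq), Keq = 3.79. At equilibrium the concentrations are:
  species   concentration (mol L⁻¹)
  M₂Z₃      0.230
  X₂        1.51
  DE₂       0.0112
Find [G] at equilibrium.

At equilibrium, Keq = [DE₂]³ / ([X₂]³·[M₂Z₃]²·[G]³) = 3.79.
(0.0112)³ / ((1.51)³·(0.230)²·([G])³) = 3.79
[G]³ = 2.04×10⁻⁶ ⇒ [G] = 0.0127 mol L⁻¹

[G] = 0.0127 mol L⁻¹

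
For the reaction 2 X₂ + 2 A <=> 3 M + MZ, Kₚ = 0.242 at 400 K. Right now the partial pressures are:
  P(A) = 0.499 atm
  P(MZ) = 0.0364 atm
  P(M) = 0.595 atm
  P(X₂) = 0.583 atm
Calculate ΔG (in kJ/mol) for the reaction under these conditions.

ΔG = -3.27 kJ/mol

Qₚ = P(M)³·P(MZ) / (P(X₂)²·P(A)²) = (0.595)³·(0.0364) / ((0.583)²·(0.499)²) = 0.0906
ΔG = RT ln(Qₚ/Kₚ) = (8.314 J mol⁻¹ K⁻¹)(400 K) × ln(0.0906/0.242)
   = (3.326 kJ/mol)(-0.9825) = -3.27 kJ/mol
ΔG < 0, so the forward reaction is spontaneous (proceeds forward).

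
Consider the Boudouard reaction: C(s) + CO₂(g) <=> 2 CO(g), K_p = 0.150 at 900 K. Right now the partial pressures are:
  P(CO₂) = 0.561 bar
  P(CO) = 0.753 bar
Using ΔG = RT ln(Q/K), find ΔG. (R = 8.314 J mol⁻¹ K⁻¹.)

(C is a pure solid — omitted from Q_p.)
Q_p = P(CO)² / P(CO₂) = (0.753)² / (0.561) = 1.01
ΔG = RT ln(Q_p/K_p) = (8.314 J mol⁻¹ K⁻¹)(900 K) × ln(1.01/0.150)
   = (7.483 kJ/mol)(1.907) = 14.3 kJ/mol
ΔG > 0, so the forward reaction is non-spontaneous (proceeds in reverse).

ΔG = 14.3 kJ/mol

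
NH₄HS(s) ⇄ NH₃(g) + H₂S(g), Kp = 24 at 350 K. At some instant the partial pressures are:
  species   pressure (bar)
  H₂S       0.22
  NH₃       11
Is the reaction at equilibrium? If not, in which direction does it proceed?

(NH₄HS is a pure solid — omitted from Qp.)
Qp = P(NH₃)·P(H₂S) = (11)·(0.22) = 2.4
Qp = 2.4 < Kp = 24, so the forward reaction proceeds.

to the right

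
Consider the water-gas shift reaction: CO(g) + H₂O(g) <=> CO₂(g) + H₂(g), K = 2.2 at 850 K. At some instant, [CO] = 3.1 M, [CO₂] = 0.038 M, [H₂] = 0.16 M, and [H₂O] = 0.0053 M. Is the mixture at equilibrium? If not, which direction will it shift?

Q = [CO₂]·[H₂] / ([CO]·[H₂O]) = (0.038)·(0.16) / ((3.1)·(0.0053)) = 0.37
Q = 0.37 < K = 2.2: net forward reaction.

no; Q < K, reaction proceeds forward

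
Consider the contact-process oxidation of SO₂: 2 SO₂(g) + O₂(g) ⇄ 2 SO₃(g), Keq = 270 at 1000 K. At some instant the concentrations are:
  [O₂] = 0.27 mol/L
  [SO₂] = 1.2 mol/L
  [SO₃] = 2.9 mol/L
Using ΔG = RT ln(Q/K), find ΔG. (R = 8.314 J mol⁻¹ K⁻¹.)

Q = [SO₃]² / ([SO₂]²·[O₂]) = (2.9)² / ((1.2)²·(0.27)) = 21.6
ΔG = RT ln(Q/Keq) = (8.314 J mol⁻¹ K⁻¹)(1000 K) × ln(21.6/270)
   = (8.314 kJ/mol)(-2.526) = -21.0 kJ/mol
ΔG < 0, so the forward reaction is spontaneous (proceeds forward).

ΔG = -21.0 kJ/mol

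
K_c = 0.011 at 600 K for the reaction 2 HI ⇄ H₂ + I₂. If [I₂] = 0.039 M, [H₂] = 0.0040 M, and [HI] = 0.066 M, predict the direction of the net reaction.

to the left

Q_c = [H₂]·[I₂] / [HI]² = (0.0040)·(0.039) / (0.066)² = 0.036
Q_c = 0.036 > K_c = 0.011, so the reverse reaction proceeds.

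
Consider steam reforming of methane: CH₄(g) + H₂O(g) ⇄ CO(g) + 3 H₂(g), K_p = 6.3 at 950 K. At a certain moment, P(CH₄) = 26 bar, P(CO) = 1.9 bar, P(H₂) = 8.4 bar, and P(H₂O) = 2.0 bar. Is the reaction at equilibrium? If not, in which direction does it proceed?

reverse (toward reactants)

Q_p = P(CO)·P(H₂)³ / (P(CH₄)·P(H₂O)) = (1.9)·(8.4)³ / ((26)·(2.0)) = 22
Q_p = 22 > K_p = 6.3, so the reverse reaction proceeds.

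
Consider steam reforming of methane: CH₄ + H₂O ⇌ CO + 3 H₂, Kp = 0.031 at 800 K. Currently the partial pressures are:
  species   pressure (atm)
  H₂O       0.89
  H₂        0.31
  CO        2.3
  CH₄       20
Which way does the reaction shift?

in the forward direction

Qp = P(CO)·P(H₂)³ / (P(CH₄)·P(H₂O)) = (2.3)·(0.31)³ / ((20)·(0.89)) = 0.0038
Qp = 0.0038 < Kp = 0.031, so the forward reaction proceeds.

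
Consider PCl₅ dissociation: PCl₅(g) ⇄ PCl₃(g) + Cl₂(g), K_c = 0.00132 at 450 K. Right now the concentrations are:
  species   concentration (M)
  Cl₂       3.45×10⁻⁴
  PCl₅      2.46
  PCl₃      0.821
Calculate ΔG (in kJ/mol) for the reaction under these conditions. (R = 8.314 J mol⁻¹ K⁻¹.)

Q_c = [PCl₃]·[Cl₂] / [PCl₅] = (0.821)·(3.45×10⁻⁴) / (2.46) = 1.15×10⁻⁴
ΔG = RT ln(Q_c/K_c) = (8.314 J mol⁻¹ K⁻¹)(450 K) × ln(1.15×10⁻⁴/0.00132)
   = (3.741 kJ/mol)(-2.440) = -9.13 kJ/mol
ΔG < 0, so the forward reaction is spontaneous (proceeds forward).

ΔG = -9.13 kJ/mol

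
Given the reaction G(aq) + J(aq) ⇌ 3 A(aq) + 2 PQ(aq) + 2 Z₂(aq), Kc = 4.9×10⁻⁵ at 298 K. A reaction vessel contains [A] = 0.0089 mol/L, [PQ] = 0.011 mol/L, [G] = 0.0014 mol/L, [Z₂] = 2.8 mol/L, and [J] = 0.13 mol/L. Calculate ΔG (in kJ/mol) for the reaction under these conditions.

Qc = [A]³·[PQ]²·[Z₂]² / ([G]·[J]) = (0.0089)³·(0.011)²·(2.8)² / ((0.0014)·(0.13)) = 3.67×10⁻⁶
ΔG = RT ln(Qc/Kc) = (8.314 J mol⁻¹ K⁻¹)(298 K) × ln(3.67×10⁻⁶/4.9×10⁻⁵)
   = (2.478 kJ/mol)(-2.592) = -6.42 kJ/mol
ΔG < 0, so the forward reaction is spontaneous (proceeds forward).

ΔG = -6.42 kJ/mol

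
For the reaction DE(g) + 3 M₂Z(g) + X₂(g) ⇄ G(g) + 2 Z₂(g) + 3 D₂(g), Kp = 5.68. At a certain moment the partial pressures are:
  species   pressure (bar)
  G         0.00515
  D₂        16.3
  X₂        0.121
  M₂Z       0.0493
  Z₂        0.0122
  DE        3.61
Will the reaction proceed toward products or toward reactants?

to the left

Qp = P(G)·P(Z₂)²·P(D₂)³ / (P(DE)·P(M₂Z)³·P(X₂)) = (0.00515)·(0.0122)²·(16.3)³ / ((3.61)·(0.0493)³·(0.121)) = 63.4
Qp = 63.4 > Kp = 5.68, so the reverse reaction proceeds.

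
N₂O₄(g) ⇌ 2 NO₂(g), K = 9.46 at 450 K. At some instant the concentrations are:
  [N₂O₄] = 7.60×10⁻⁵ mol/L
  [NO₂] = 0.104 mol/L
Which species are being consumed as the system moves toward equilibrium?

Q = [NO₂]² / [N₂O₄] = (0.104)² / (7.60×10⁻⁵) = 142
Q = 142 > K = 9.46: net reverse reaction.

NO₂ (products)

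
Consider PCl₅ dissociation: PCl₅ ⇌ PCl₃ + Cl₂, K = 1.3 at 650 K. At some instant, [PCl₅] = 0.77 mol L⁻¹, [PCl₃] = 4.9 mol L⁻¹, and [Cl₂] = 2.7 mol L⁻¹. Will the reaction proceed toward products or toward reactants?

Q = [PCl₃]·[Cl₂] / [PCl₅] = (4.9)·(2.7) / (0.77) = 17
Q = 17 > K = 1.3, so the reverse reaction proceeds.

in the reverse direction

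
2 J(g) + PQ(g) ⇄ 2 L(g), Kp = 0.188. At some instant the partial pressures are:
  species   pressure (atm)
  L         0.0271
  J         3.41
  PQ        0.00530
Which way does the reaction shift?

toward products

Qp = P(L)² / (P(J)²·P(PQ)) = (0.0271)² / ((3.41)²·(0.00530)) = 0.0119
Qp = 0.0119 < Kp = 0.188, so the forward reaction proceeds.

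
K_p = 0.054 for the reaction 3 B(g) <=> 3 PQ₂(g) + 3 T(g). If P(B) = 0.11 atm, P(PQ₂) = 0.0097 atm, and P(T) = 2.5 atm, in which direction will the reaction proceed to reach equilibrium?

to the right

Q_p = P(PQ₂)³·P(T)³ / P(B)³ = (0.0097)³·(2.5)³ / (0.11)³ = 0.011
Q_p = 0.011 < K_p = 0.054, so the forward reaction proceeds.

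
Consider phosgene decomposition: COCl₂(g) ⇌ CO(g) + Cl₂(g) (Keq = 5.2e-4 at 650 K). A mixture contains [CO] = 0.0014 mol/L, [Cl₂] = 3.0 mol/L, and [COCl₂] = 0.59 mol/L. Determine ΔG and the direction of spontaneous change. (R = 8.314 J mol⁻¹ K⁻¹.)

ΔG = 14.1 kJ/mol; the forward reaction is non-spontaneous

Q = [CO]·[Cl₂] / [COCl₂] = (0.0014)·(3.0) / (0.59) = 0.00712
ΔG = RT ln(Q/Keq) = (8.314 J mol⁻¹ K⁻¹)(650 K) × ln(0.00712/5.2e-4)
   = (5.404 kJ/mol)(2.617) = 14.1 kJ/mol
ΔG > 0, so the forward reaction is non-spontaneous (proceeds in reverse).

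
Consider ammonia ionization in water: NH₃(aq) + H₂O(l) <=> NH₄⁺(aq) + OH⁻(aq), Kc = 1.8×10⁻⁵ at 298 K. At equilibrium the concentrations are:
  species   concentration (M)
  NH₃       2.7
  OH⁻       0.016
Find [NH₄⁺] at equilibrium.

[NH₄⁺] = 0.0030 M

(H₂O is a pure liquid — omitted from Kc.)
At equilibrium, Kc = [NH₄⁺]·[OH⁻] / [NH₃] = 1.8×10⁻⁵.
([NH₄⁺])·(0.016) / (2.7) = 1.8×10⁻⁵
[NH₄⁺] = 0.00304 = 0.0030 M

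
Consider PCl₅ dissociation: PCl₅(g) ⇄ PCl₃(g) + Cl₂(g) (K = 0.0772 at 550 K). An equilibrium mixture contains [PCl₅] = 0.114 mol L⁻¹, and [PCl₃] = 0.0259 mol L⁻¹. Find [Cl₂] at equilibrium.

[Cl₂] = 0.340 mol L⁻¹

At equilibrium, K = [PCl₃]·[Cl₂] / [PCl₅] = 0.0772.
(0.0259)·([Cl₂]) / (0.114) = 0.0772
[Cl₂] = 0.340 mol L⁻¹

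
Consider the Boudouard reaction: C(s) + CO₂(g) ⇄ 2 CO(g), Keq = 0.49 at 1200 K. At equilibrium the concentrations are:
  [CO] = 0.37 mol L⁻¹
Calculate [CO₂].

(C is a pure solid — omitted from Keq.)
At equilibrium, Keq = [CO]² / [CO₂] = 0.49.
(0.37)² / ([CO₂]) = 0.49
[CO₂] = 0.279 = 0.28 mol L⁻¹

[CO₂] = 0.28 mol L⁻¹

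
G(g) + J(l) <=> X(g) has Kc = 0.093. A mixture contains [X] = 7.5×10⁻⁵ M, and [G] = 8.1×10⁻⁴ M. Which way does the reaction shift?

(J is a pure liquid — omitted from Qc.)
Qc = [X] / [G] = (7.5×10⁻⁵) / (8.1×10⁻⁴) = 0.093
Qc = 0.093 = Kc, so the system is already at equilibrium.

at equilibrium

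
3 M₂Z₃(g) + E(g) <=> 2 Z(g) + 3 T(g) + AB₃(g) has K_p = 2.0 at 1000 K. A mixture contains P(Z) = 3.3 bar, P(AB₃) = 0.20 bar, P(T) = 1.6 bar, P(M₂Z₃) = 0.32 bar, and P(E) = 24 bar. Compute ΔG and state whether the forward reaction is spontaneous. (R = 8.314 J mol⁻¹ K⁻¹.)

ΔG = 14.4 kJ/mol; the forward reaction is non-spontaneous

Q_p = P(Z)²·P(T)³·P(AB₃) / (P(M₂Z₃)³·P(E)) = (3.3)²·(1.6)³·(0.20) / ((0.32)³·(24)) = 11.3
ΔG = RT ln(Q_p/K_p) = (8.314 J mol⁻¹ K⁻¹)(1000 K) × ln(11.3/2.0)
   = (8.314 kJ/mol)(1.732) = 14.4 kJ/mol
ΔG > 0, so the forward reaction is non-spontaneous (proceeds in reverse).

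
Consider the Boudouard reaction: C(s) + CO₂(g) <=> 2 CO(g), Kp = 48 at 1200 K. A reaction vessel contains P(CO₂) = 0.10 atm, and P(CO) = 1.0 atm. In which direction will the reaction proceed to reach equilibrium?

(C is a pure solid — omitted from Qp.)
Qp = P(CO)² / P(CO₂) = (1.0)² / (0.10) = 10
Qp = 10 < Kp = 48, so the forward reaction proceeds.

to the right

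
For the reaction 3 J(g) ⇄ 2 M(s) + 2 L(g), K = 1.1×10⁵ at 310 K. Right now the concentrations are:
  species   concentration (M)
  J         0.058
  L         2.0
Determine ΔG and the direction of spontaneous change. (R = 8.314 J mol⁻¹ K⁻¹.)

ΔG = -4.33 kJ/mol; the forward reaction is spontaneous

(M is a pure solid — omitted from Q.)
Q = [L]² / [J]³ = (2.0)² / (0.058)³ = 20500
ΔG = RT ln(Q/K) = (8.314 J mol⁻¹ K⁻¹)(310 K) × ln(20500/1.1×10⁵)
   = (2.577 kJ/mol)(-1.680) = -4.33 kJ/mol
ΔG < 0, so the forward reaction is spontaneous (proceeds forward).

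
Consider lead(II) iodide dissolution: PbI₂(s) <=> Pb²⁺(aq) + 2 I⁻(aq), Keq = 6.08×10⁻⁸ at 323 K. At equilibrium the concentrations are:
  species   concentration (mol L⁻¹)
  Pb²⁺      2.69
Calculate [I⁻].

(PbI₂ is a pure solid — omitted from Keq.)
At equilibrium, Keq = [Pb²⁺]·[I⁻]² = 6.08×10⁻⁸.
(2.69)·([I⁻])² = 6.08×10⁻⁸
[I⁻]² = 2.26×10⁻⁸ ⇒ [I⁻] = 1.50×10⁻⁴ mol L⁻¹

[I⁻] = 1.50×10⁻⁴ mol L⁻¹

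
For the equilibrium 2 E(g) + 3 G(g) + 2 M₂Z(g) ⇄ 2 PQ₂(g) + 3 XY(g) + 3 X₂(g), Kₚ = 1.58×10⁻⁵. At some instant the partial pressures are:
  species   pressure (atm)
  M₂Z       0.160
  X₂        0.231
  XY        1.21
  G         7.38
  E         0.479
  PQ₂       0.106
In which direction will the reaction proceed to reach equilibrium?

to the left

Qₚ = P(PQ₂)²·P(XY)³·P(X₂)³ / (P(E)²·P(G)³·P(M₂Z)²) = (0.106)²·(1.21)³·(0.231)³ / ((0.479)²·(7.38)³·(0.160)²) = 1.04×10⁻⁴
Qₚ = 1.04×10⁻⁴ > Kₚ = 1.58×10⁻⁵, so the reverse reaction proceeds.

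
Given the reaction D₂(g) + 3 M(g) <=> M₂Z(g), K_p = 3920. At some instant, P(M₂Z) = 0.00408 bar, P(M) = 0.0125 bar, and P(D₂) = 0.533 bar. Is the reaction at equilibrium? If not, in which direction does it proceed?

Q_p = P(M₂Z) / (P(D₂)·P(M)³) = (0.00408) / ((0.533)·(0.0125)³) = 3920
Q_p = 3920 = K_p, so the system is already at equilibrium.

at equilibrium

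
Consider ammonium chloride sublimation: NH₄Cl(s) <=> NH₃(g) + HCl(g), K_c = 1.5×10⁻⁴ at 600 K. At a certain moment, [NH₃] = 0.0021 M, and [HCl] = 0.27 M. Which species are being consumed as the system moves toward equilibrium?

(NH₄Cl is a pure solid — omitted from Q_c.)
Q_c = [NH₃]·[HCl] = (0.0021)·(0.27) = 5.7×10⁻⁴
Q_c = 5.7×10⁻⁴ > K_c = 1.5×10⁻⁴: net reverse reaction.

NH₃, HCl (products)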